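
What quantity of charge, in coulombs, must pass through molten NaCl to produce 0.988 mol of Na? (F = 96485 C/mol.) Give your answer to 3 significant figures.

95300 C

Na⁺ + e⁻ → Na, so n(e⁻) = 1 × 0.988 = 0.9880 mol
Q = 0.9880 × 96485 = 95330 C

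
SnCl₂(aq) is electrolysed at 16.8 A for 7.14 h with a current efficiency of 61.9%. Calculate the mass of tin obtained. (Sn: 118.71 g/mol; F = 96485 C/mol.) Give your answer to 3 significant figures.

Q = 16.8 × 25704 = 4.318×10^5 C
n(e⁻) = 4.318×10^5 / 96485 = 4.475 mol
Sn²⁺ + 2e⁻ → Sn, so theoretical m(Sn) = 2.238 × 118.71 = 265.7 g
Actual mass = 61.9% × 265.7 = 164 g

164 g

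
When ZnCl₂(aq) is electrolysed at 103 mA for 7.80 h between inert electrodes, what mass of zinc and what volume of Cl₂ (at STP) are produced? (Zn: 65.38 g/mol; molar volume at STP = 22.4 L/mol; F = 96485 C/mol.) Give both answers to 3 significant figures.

0.980 g Zn; 0.336 L Cl₂

Q = 0.103 × 28080 = 2892 C; n(e⁻) = 2892 / 96485 = 0.02997 mol
Cathode: Zn²⁺ + 2e⁻ → Zn → n(Zn) = 0.02997/2 = 0.01499 mol → 0.980 g
Anode: 2Cl⁻ → Cl₂ + 2e⁻ → n(Cl₂) = 0.02997/2 = 0.01499 mol → 0.336 L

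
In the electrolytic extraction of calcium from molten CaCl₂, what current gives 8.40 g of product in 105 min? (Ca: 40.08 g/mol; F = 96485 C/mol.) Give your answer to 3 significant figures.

6.42 A

n(Ca) = 8.40 / 40.08 = 0.2096 mol
Ca²⁺ + 2e⁻ → Ca, so n(e⁻) = 2 × 0.2096 = 0.4192 mol
Q = 0.4192 × 96485 = 40450 C
I = Q / t = 40450 / 6300 s = 6.42 A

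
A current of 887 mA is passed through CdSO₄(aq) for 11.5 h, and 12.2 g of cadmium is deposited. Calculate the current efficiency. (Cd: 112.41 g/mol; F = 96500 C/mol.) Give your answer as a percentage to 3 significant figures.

Q = 0.887 × 41400 = 36720 C
n(e⁻) = 36720 / 96500 = 0.3805 mol
Cd²⁺ + 2e⁻ → Cd, so theoretical n(Cd) = 0.1903 mol → 21.39 g
Efficiency = 12.2 / 21.39 = 0.5704 = 57.0%

57.0%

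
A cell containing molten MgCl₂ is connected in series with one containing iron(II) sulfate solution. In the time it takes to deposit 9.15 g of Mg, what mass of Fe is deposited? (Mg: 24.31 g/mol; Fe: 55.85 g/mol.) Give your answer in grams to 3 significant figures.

21.0 g

n(Mg) = 9.15 / 24.31 = 0.3764 mol
Mg²⁺ + 2e⁻ → Mg, so n(e⁻) = 2 × 0.3764 = 0.7528 mol
Same current for the same time ⇒ same n(e⁻) = 0.7528 mol in both cells.
Fe²⁺ + 2e⁻ → Fe, so n(Fe) = 0.7528 / 2 = 0.3764 mol
m(Fe) = 0.3764 × 55.85 = 21.0 g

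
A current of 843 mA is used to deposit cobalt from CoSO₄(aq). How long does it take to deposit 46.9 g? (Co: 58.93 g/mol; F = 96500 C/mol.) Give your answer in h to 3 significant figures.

n(Co) = 46.9 / 58.93 = 0.7959 mol
Co²⁺ + 2e⁻ → Co, so n(e⁻) = 2 × 0.7959 = 1.592 mol
Q = 1.592 × 96500 = 1.536×10^5 C
t = Q / I = 1.536×10^5 / 0.843 = 1.822×10^5 s = 50.6 h

50.6 h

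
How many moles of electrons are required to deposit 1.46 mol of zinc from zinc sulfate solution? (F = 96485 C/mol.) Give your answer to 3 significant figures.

Zn²⁺ + 2e⁻ → Zn, so n(e⁻) = 2 × 1.46 = 2.920 mol

2.92 mol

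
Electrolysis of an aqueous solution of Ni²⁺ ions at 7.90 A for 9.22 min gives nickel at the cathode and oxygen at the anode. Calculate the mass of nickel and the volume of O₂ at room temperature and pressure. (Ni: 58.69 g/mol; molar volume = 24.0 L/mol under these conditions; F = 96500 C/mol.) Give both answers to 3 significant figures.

1.33 g Ni; 0.272 L O₂

Q = 7.90 × 553.2 = 4370 C; n(e⁻) = 4370 / 96500 = 0.04528 mol
Cathode: Ni²⁺ + 2e⁻ → Ni → n(Ni) = 0.04528/2 = 0.02264 mol → 1.33 g
Anode: 2H₂O → O₂ + 4H⁺ + 4e⁻ → n(O₂) = 0.04528/4 = 0.01132 mol → 0.272 L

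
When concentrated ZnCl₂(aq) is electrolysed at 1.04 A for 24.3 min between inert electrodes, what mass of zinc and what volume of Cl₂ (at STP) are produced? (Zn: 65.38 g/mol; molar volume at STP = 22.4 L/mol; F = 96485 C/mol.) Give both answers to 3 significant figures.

0.514 g Zn; 0.176 L Cl₂

Q = 1.04 × 1458 = 1516 C; n(e⁻) = 1516 / 96485 = 0.01571 mol
Cathode: Zn²⁺ + 2e⁻ → Zn → n(Zn) = 0.01571/2 = 0.007855 mol → 0.514 g
Anode: 2Cl⁻ → Cl₂ + 2e⁻ → n(Cl₂) = 0.01571/2 = 0.007855 mol → 0.176 L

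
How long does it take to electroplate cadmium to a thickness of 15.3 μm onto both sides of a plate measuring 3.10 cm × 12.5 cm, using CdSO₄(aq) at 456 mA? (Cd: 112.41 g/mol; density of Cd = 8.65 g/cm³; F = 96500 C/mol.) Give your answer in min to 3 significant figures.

Plated area = 2 × 3.10 × 12.5 = 77.50 cm²
Volume = 77.50 × 15.3×10⁻⁴ cm = 0.1186 cm³
m(Cd) = 0.1186 × 8.65 = 1.026 g
n(Cd) = 1.026 / 112.41 = 0.009127 mol; n(e⁻) = 2 × 0.009127 = 0.01825 mol
Q = 0.01825 × 96500 = 1761 C
t = 1761 / 0.456 = 3862 s = 64.4 min

64.4 min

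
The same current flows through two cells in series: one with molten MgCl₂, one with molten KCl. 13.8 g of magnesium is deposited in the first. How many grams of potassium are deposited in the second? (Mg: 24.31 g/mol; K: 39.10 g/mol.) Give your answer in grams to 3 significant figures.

44.4 g

n(Mg) = 13.8 / 24.31 = 0.5677 mol
Mg²⁺ + 2e⁻ → Mg, so n(e⁻) = 2 × 0.5677 = 1.135 mol
Since the cells are in series, n(e⁻) in the K cell is also 1.135 mol.
K⁺ + e⁻ → K, so n(K) = 1.135 mol
m(K) = 1.135 × 39.10 = 44.4 g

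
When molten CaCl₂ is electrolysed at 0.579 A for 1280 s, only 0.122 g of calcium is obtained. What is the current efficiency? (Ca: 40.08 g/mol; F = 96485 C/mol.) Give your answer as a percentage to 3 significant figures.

Q = 0.579 × 1280 = 741.1 C
n(e⁻) = 741.1 / 96485 = 0.007681 mol
Ca²⁺ + 2e⁻ → Ca, so theoretical n(Ca) = 0.003841 mol → 0.1539 g
Efficiency = 0.122 / 0.1539 = 0.7927 = 79.3%

79.3%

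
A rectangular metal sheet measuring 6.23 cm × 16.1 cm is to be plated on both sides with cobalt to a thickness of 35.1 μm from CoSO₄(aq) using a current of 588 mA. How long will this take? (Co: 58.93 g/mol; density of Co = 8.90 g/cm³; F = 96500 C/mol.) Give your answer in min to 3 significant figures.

582 min

Plated area = 2 × 6.23 × 16.1 = 200.6 cm²
Volume = 200.6 × 35.1×10⁻⁴ cm = 0.7041 cm³
m(Co) = 0.7041 × 8.90 = 6.266 g
n(Co) = 6.266 / 58.93 = 0.1063 mol; n(e⁻) = 2 × 0.1063 = 0.2126 mol
Q = 0.2126 × 96500 = 20520 C
t = 20520 / 0.588 = 34900 s = 582 min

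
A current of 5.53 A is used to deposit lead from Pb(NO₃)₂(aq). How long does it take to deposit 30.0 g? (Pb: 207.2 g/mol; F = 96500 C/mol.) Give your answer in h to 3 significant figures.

n(Pb) = 30.0 / 207.2 = 0.1448 mol
Pb²⁺ + 2e⁻ → Pb, so n(e⁻) = 2 × 0.1448 = 0.2896 mol
Q = 0.2896 × 96500 = 27950 C
t = Q / I = 27950 / 5.53 = 5054 s = 1.40 h

1.40 h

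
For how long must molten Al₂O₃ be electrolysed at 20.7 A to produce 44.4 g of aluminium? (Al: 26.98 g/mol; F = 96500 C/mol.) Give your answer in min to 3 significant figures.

n(Al) = 44.4 / 26.98 = 1.646 mol
Al³⁺ + 3e⁻ → Al, so n(e⁻) = 3 × 1.646 = 4.938 mol
Q = 4.938 × 96500 = 4.765×10^5 C
t = Q / I = 4.765×10^5 / 20.7 = 23020 s = 384 min

384 min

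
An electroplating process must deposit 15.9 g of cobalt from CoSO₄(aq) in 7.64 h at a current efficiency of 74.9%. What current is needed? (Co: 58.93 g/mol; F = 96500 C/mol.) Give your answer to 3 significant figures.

n(Co) = 15.9 / 58.93 = 0.2698 mol
Co²⁺ + 2e⁻ → Co, so n(e⁻) = 2 × 0.2698 = 0.5396 mol
Q = 0.5396 × 96500 / 0.749 = 69520 C
I = Q / t = 69520 / 27504 s = 2.53 A

2.53 A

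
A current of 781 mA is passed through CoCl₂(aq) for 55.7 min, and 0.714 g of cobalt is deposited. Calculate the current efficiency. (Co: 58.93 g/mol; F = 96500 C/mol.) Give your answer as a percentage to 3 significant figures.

89.6%

Q = 0.781 × 3342 = 2610 C
n(e⁻) = 2610 / 96500 = 0.02705 mol
Co²⁺ + 2e⁻ → Co, so theoretical n(Co) = 0.01353 mol → 0.7973 g
Efficiency = 0.714 / 0.7973 = 0.8955 = 89.6%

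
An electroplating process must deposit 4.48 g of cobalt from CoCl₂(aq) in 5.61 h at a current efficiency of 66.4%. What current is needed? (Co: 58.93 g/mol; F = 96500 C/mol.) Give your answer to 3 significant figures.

n(Co) = 4.48 / 58.93 = 0.07602 mol
Co²⁺ + 2e⁻ → Co, so n(e⁻) = 2 × 0.07602 = 0.1520 mol
Q = 0.1520 × 96500 / 0.664 = 22090 C
I = Q / t = 22090 / 20196 s = 1.09 A

1.09 A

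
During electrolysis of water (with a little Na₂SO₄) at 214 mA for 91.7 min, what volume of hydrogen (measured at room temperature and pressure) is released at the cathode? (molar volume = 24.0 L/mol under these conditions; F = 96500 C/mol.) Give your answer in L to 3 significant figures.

0.146 L

Q = It = 0.214 × 5502 = 1177 C
n(e⁻) = Q/F = 1177/96500 = 0.01220 mol
2H⁺ + 2e⁻ → H₂, so n(H₂) = 0.01220 / 2 = 0.006100 mol
V = 0.006100 × 24.0 = 0.1464 L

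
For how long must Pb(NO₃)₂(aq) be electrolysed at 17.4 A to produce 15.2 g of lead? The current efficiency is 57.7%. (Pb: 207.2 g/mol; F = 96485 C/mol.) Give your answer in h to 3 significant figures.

n(Pb) = 15.2 / 207.2 = 0.07336 mol
Pb²⁺ + 2e⁻ → Pb, so n(e⁻) = 2 × 0.07336 = 0.1467 mol
Q = 0.1467 × 96485 / 0.577 = 24530 C
t = Q / I = 24530 / 17.4 = 1410 s = 0.392 h

0.392 h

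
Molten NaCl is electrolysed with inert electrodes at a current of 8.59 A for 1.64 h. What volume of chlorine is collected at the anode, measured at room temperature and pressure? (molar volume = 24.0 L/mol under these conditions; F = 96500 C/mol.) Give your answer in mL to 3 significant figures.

6310 mL

Q = 8.59 A × 5904 s = 50720 C
n(e⁻) = 50720 / 96500 = 0.5256 mol
2Cl⁻ → Cl₂ + 2e⁻, so n(Cl₂) = 0.5256 / 2 = 0.2628 mol
V = 0.2628 × 24.0 = 6.307 L
= 6310 mL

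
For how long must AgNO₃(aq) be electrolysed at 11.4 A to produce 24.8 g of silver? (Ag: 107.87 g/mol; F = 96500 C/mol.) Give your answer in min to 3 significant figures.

32.4 min

n(Ag) = 24.8 / 107.87 = 0.2299 mol
Ag⁺ + e⁻ → Ag, so n(e⁻) = 0.2299 mol
Q = 0.2299 × 96500 = 22190 C
t = Q / I = 22190 / 11.4 = 1946 s = 32.4 min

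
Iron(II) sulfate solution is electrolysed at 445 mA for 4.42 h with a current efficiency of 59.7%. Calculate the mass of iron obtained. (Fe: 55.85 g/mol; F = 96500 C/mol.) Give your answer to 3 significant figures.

Q = 0.445 × 15912 = 7081 C
n(e⁻) = 7081 / 96500 = 0.07338 mol
Fe²⁺ + 2e⁻ → Fe, so theoretical m(Fe) = 0.03669 × 55.85 = 2.049 g
Actual mass = 59.7% × 2.049 = 1.22 g

1.22 g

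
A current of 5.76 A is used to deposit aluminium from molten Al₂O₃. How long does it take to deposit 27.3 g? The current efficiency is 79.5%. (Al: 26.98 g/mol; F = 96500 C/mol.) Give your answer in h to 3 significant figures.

17.8 h

n(Al) = 27.3 / 26.98 = 1.012 mol
Al³⁺ + 3e⁻ → Al, so n(e⁻) = 3 × 1.012 = 3.036 mol
Q = 3.036 × 96500 / 0.795 = 3.685×10^5 C
t = Q / I = 3.685×10^5 / 5.76 = 63980 s = 17.8 h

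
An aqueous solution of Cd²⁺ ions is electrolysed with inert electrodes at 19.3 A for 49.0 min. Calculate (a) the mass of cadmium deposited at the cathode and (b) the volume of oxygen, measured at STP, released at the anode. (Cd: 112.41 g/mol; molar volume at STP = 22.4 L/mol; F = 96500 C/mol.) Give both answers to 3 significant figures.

Q = 19.3 × 2940 = 56740 C; n(e⁻) = 56740 / 96500 = 0.5880 mol
Cathode: Cd²⁺ + 2e⁻ → Cd → n(Cd) = 0.5880/2 = 0.2940 mol → 33.0 g
Anode: 2H₂O → O₂ + 4H⁺ + 4e⁻ → n(O₂) = 0.5880/4 = 0.1470 mol → 3.29 L

33.0 g Cd; 3.29 L O₂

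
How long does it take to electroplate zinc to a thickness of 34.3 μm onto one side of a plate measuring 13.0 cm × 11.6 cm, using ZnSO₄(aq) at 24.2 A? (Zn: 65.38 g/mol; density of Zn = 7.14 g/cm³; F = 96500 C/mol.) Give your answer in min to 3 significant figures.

7.51 min

Plated area = 13.0 × 11.6 = 150.8 cm²
Volume = 150.8 × 34.3×10⁻⁴ cm = 0.5172 cm³
m(Zn) = 0.5172 × 7.14 = 3.693 g
n(Zn) = 3.693 / 65.38 = 0.05649 mol; n(e⁻) = 2 × 0.05649 = 0.1130 mol
Q = 0.1130 × 96500 = 10900 C
t = 10900 / 24.2 = 450.4 s = 7.51 min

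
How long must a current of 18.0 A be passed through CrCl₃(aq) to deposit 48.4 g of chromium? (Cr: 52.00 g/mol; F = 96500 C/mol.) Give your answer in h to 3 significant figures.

4.16 h

n(Cr) = 48.4 / 52.00 = 0.9308 mol
Cr³⁺ + 3e⁻ → Cr, so n(e⁻) = 3 × 0.9308 = 2.792 mol
Q = 2.792 × 96500 = 2.694×10^5 C
t = Q / I = 2.694×10^5 / 18.0 = 14970 s = 4.16 h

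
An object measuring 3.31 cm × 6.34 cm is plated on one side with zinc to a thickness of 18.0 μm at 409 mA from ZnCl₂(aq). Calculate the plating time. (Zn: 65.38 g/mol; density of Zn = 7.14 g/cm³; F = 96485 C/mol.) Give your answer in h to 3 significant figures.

Plated area = 3.31 × 6.34 = 20.99 cm²
Volume = 20.99 × 18.0×10⁻⁴ cm = 0.03778 cm³
m(Zn) = 0.03778 × 7.14 = 0.2697 g
n(Zn) = 0.2697 / 65.38 = 0.004125 mol; n(e⁻) = 2 × 0.004125 = 0.008250 mol
Q = 0.008250 × 96485 = 796.0 C
t = 796.0 / 0.409 = 1946 s = 0.541 h

0.541 h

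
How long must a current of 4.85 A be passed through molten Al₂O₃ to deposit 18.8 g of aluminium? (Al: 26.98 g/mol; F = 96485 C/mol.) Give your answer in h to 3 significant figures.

11.6 h

n(Al) = 18.8 / 26.98 = 0.6968 mol
Al³⁺ + 3e⁻ → Al, so n(e⁻) = 3 × 0.6968 = 2.090 mol
Q = 2.090 × 96485 = 2.017×10^5 C
t = Q / I = 2.017×10^5 / 4.85 = 41590 s = 11.6 h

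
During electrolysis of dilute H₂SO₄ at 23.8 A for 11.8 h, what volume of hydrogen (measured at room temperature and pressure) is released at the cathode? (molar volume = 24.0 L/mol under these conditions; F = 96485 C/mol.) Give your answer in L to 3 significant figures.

Q = It = 23.8 × 42480 = 1.011×10^6 C
n(e⁻) = Q/F = 1.011×10^6/96485 = 10.48 mol
2H⁺ + 2e⁻ → H₂, so n(H₂) = 10.48 / 2 = 5.240 mol
V = 5.240 × 24.0 = 125.8 L

126 L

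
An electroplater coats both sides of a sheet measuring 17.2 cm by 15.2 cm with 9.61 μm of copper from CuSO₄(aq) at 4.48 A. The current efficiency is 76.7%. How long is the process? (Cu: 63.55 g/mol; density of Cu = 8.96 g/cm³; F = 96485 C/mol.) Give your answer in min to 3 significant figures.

66.3 min

Plated area = 2 × 17.2 × 15.2 = 522.9 cm²
Volume = 522.9 × 9.61×10⁻⁴ cm = 0.5025 cm³
m(Cu) = 0.5025 × 8.96 = 4.502 g
n(Cu) = 4.502 / 63.55 = 0.07084 mol; n(e⁻) = 2 × 0.07084 = 0.1417 mol
Q = 0.1417 × 96485 / 0.767 = 17830 C
t = 17830 / 4.48 = 3980 s = 66.3 min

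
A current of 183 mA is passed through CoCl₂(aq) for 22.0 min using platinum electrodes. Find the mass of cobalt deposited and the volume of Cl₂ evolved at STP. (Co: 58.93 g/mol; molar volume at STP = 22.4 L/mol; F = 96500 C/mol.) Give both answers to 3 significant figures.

0.0738 g Co; 0.0280 L Cl₂

Q = 0.183 × 1320 = 241.6 C; n(e⁻) = 241.6 / 96500 = 0.002504 mol
Cathode: Co²⁺ + 2e⁻ → Co → n(Co) = 0.002504/2 = 0.001252 mol → 0.0738 g
Anode: 2Cl⁻ → Cl₂ + 2e⁻ → n(Cl₂) = 0.002504/2 = 0.001252 mol → 0.0280 L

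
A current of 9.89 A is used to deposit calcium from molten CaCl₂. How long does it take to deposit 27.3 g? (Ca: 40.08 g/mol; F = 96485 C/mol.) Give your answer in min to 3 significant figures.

n(Ca) = 27.3 / 40.08 = 0.6811 mol
Ca²⁺ + 2e⁻ → Ca, so n(e⁻) = 2 × 0.6811 = 1.362 mol
Q = 1.362 × 96485 = 1.314×10^5 C
t = Q / I = 1.314×10^5 / 9.89 = 13290 s = 222 min

222 min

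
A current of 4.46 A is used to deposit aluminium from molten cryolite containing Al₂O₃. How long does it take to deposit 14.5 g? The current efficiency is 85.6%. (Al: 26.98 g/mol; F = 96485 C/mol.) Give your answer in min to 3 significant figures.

n(Al) = 14.5 / 26.98 = 0.5374 mol
Al³⁺ + 3e⁻ → Al, so n(e⁻) = 3 × 0.5374 = 1.612 mol
Q = 1.612 × 96485 / 0.856 = 1.817×10^5 C
t = Q / I = 1.817×10^5 / 4.46 = 40740 s = 679 min

679 min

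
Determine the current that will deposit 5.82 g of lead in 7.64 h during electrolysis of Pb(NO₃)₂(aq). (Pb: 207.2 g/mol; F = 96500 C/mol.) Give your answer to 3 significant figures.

0.197 A

n(Pb) = 5.82 / 207.2 = 0.02809 mol
Pb²⁺ + 2e⁻ → Pb, so n(e⁻) = 2 × 0.02809 = 0.05618 mol
Q = 0.05618 × 96500 = 5421 C
I = Q / t = 5421 / 27504 s = 0.197 A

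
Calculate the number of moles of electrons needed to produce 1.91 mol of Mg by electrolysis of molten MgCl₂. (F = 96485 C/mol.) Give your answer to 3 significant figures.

Mg²⁺ + 2e⁻ → Mg, so n(e⁻) = 2 × 1.91 = 3.820 mol

3.82 mol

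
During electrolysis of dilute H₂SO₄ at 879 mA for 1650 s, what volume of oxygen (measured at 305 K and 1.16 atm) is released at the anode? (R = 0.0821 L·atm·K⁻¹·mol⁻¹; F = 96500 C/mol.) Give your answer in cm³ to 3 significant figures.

81.1 cm³

Q = 0.879 A × 1650 s = 1450 C
n(e⁻) = Q/F = 1450/96500 = 0.01503 mol
2H₂O → O₂ + 4H⁺ + 4e⁻, so n(O₂) = 0.01503 / 4 = 0.003758 mol
V = nRT/P = 0.003758 × 0.0821 × 305 / 1.16 = 0.08112 L
= 81.1 cm³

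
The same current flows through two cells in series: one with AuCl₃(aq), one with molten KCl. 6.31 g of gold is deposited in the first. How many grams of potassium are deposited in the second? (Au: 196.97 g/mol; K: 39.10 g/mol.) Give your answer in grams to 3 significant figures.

3.76 g

n(Au) = 6.31 / 196.97 = 0.03204 mol
Au³⁺ + 3e⁻ → Au, so n(e⁻) = 3 × 0.03204 = 0.09612 mol
Since the cells are in series, n(e⁻) in the K cell is also 0.09612 mol.
K⁺ + e⁻ → K, so n(K) = 0.09612 mol
m(K) = 0.09612 × 39.10 = 3.76 g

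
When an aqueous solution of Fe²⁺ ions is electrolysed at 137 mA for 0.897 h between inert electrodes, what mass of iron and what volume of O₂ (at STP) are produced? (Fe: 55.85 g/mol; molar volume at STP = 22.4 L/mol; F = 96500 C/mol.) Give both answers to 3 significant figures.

Q = 0.137 × 3229.2 = 442.4 C; n(e⁻) = 442.4 / 96500 = 0.004584 mol
Cathode: Fe²⁺ + 2e⁻ → Fe → n(Fe) = 0.004584/2 = 0.002292 mol → 0.128 g
Anode: 2H₂O → O₂ + 4H⁺ + 4e⁻ → n(O₂) = 0.004584/4 = 0.001146 mol → 0.0257 L

0.128 g Fe; 0.0257 L O₂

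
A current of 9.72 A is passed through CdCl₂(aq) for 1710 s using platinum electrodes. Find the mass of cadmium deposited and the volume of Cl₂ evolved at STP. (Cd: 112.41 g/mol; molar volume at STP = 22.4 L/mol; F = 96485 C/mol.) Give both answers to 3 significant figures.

Q = 9.72 × 1710 = 16620 C; n(e⁻) = 16620 / 96485 = 0.1723 mol
Cathode: Cd²⁺ + 2e⁻ → Cd → n(Cd) = 0.1723/2 = 0.08615 mol → 9.68 g
Anode: 2Cl⁻ → Cl₂ + 2e⁻ → n(Cl₂) = 0.1723/2 = 0.08615 mol → 1.93 L

9.68 g Cd; 1.93 L Cl₂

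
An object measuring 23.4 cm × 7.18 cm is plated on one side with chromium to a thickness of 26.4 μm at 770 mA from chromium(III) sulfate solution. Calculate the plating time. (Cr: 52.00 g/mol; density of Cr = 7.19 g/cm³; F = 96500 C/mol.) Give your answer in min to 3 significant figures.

384 min

Plated area = 23.4 × 7.18 = 168.0 cm²
Volume = 168.0 × 26.4×10⁻⁴ cm = 0.4435 cm³
m(Cr) = 0.4435 × 7.19 = 3.189 g
n(Cr) = 3.189 / 52.00 = 0.06133 mol; n(e⁻) = 3 × 0.06133 = 0.1840 mol
Q = 0.1840 × 96500 = 17760 C
t = 17760 / 0.770 = 23060 s = 384 min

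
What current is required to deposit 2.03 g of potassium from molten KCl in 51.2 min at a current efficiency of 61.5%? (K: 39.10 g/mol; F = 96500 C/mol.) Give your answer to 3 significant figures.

n(K) = 2.03 / 39.10 = 0.05192 mol
K⁺ + e⁻ → K, so n(e⁻) = 0.05192 mol
Q = 0.05192 × 96500 / 0.615 = 8147 C
I = Q / t = 8147 / 3072 s = 2.65 A

2.65 A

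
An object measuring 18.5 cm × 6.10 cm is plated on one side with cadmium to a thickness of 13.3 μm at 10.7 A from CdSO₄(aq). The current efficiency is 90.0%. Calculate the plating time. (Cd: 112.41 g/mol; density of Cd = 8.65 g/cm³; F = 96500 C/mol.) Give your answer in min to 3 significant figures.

3.86 min

Plated area = 18.5 × 6.10 = 112.9 cm²
Volume = 112.9 × 13.3×10⁻⁴ cm = 0.1502 cm³
m(Cd) = 0.1502 × 8.65 = 1.299 g
n(Cd) = 1.299 / 112.41 = 0.01156 mol; n(e⁻) = 2 × 0.01156 = 0.02312 mol
Q = 0.02312 × 96500 / 0.900 = 2479 C
t = 2479 / 10.7 = 231.7 s = 3.86 min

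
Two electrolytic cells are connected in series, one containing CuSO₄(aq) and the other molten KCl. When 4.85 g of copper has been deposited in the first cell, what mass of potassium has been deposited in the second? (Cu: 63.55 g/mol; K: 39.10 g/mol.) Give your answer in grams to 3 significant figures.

5.97 g

n(Cu) = 4.85 / 63.55 = 0.07632 mol
Cu²⁺ + 2e⁻ → Cu, so n(e⁻) = 2 × 0.07632 = 0.1526 mol
In series, the same 0.1526 mol of electrons flows through the second cell.
K⁺ + e⁻ → K, so n(K) = 0.1526 mol
m(K) = 0.1526 × 39.10 = 5.97 g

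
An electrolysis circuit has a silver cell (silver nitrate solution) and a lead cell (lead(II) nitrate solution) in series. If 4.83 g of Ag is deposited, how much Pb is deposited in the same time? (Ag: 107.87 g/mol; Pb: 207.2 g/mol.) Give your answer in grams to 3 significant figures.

n(Ag) = 4.83 / 107.87 = 0.04478 mol
Ag⁺ + e⁻ → Ag, so n(e⁻) = 0.04478 mol
Same current for the same time ⇒ same n(e⁻) = 0.04478 mol in both cells.
Pb²⁺ + 2e⁻ → Pb, so n(Pb) = 0.04478 / 2 = 0.02239 mol
m(Pb) = 0.02239 × 207.2 = 4.64 g

4.64 g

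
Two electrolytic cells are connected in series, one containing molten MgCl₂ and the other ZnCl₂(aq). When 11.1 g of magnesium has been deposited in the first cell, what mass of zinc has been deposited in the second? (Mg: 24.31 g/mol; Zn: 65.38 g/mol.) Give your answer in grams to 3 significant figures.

n(Mg) = 11.1 / 24.31 = 0.4566 mol
Mg²⁺ + 2e⁻ → Mg, so n(e⁻) = 2 × 0.4566 = 0.9132 mol
Same current for the same time ⇒ same n(e⁻) = 0.9132 mol in both cells.
Zn²⁺ + 2e⁻ → Zn, so n(Zn) = 0.9132 / 2 = 0.4566 mol
m(Zn) = 0.4566 × 65.38 = 29.9 g

29.9 g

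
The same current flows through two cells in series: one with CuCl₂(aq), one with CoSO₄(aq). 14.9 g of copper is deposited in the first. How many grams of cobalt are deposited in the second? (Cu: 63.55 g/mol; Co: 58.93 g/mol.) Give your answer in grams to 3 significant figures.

n(Cu) = 14.9 / 63.55 = 0.2345 mol
Cu²⁺ + 2e⁻ → Cu, so n(e⁻) = 2 × 0.2345 = 0.4690 mol
In series, the same 0.4690 mol of electrons flows through the second cell.
Co²⁺ + 2e⁻ → Co, so n(Co) = 0.4690 / 2 = 0.2345 mol
m(Co) = 0.2345 × 58.93 = 13.8 g

13.8 g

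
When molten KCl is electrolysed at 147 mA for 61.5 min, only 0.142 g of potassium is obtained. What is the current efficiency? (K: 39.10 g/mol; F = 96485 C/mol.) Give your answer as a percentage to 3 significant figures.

Q = 0.147 × 3690 = 542.4 C
n(e⁻) = 542.4 / 96485 = 0.005622 mol
K⁺ + e⁻ → K, so theoretical n(K) = 0.005622 mol → 0.2198 g
Efficiency = 0.142 / 0.2198 = 0.6460 = 64.6%

64.6%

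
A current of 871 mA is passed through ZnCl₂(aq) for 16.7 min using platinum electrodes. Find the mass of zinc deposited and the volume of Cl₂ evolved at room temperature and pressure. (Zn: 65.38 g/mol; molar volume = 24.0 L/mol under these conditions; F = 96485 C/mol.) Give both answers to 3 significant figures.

Q = 0.871 × 1002 = 872.7 C; n(e⁻) = 872.7 / 96485 = 0.009045 mol
Cathode: Zn²⁺ + 2e⁻ → Zn → n(Zn) = 0.009045/2 = 0.004523 mol → 0.296 g
Anode: 2Cl⁻ → Cl₂ + 2e⁻ → n(Cl₂) = 0.009045/2 = 0.004523 mol → 0.109 L

0.296 g Zn; 0.109 L Cl₂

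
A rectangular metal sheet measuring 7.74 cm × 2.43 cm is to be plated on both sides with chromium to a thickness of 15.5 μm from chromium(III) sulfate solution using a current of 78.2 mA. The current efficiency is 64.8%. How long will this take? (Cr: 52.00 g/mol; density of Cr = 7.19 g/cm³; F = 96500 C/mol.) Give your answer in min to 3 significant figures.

768 min

Plated area = 2 × 7.74 × 2.43 = 37.62 cm²
Volume = 37.62 × 15.5×10⁻⁴ cm = 0.05831 cm³
m(Cr) = 0.05831 × 7.19 = 0.4192 g
n(Cr) = 0.4192 / 52.00 = 0.008062 mol; n(e⁻) = 3 × 0.008062 = 0.02419 mol
Q = 0.02419 × 96500 / 0.648 = 3602 C
t = 3602 / 0.0782 = 46060 s = 768 min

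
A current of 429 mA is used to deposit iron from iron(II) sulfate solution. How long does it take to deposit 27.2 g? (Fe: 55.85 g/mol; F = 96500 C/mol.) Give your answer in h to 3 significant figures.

60.9 h

n(Fe) = 27.2 / 55.85 = 0.4870 mol
Fe²⁺ + 2e⁻ → Fe, so n(e⁻) = 2 × 0.4870 = 0.9740 mol
Q = 0.9740 × 96500 = 93990 C
t = Q / I = 93990 / 0.429 = 2.191×10^5 s = 60.9 h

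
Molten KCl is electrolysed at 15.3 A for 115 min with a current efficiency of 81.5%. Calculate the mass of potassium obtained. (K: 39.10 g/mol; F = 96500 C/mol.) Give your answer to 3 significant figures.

34.9 g

Q = 15.3 × 6900 = 1.056×10^5 C
n(e⁻) = 1.056×10^5 / 96500 = 1.094 mol
K⁺ + e⁻ → K, so theoretical m(K) = 1.094 × 39.10 = 42.78 g
Actual mass = 81.5% × 42.78 = 34.9 g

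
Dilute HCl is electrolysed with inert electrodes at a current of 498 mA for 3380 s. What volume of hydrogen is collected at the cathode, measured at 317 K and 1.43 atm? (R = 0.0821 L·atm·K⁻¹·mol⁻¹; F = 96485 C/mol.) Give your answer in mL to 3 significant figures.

159 mL

Charge passed = 0.498 × 3380 = 1683 C
n(e⁻) = Q/F = 1683/96485 = 0.01744 mol
2H⁺ + 2e⁻ → H₂, so n(H₂) = 0.01744 / 2 = 0.008720 mol
V = nRT/P = 0.008720 × 0.0821 × 317 / 1.43 = 0.1587 L
= 159 mL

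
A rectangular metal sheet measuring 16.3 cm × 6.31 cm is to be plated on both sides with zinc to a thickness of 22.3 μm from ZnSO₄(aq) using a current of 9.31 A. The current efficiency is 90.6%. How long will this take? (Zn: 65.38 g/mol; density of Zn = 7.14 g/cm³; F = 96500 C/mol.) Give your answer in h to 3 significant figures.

Plated area = 2 × 16.3 × 6.31 = 205.7 cm²
Volume = 205.7 × 22.3×10⁻⁴ cm = 0.4587 cm³
m(Zn) = 0.4587 × 7.14 = 3.275 g
n(Zn) = 3.275 / 65.38 = 0.05009 mol; n(e⁻) = 2 × 0.05009 = 0.1002 mol
Q = 0.1002 × 96500 / 0.906 = 10670 C
t = 10670 / 9.31 = 1146 s = 0.318 h

0.318 h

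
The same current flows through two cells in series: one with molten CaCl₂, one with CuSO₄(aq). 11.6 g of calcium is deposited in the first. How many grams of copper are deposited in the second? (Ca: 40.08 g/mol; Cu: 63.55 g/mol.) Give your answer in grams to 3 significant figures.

n(Ca) = 11.6 / 40.08 = 0.2894 mol
Ca²⁺ + 2e⁻ → Ca, so n(e⁻) = 2 × 0.2894 = 0.5788 mol
Same current for the same time ⇒ same n(e⁻) = 0.5788 mol in both cells.
Cu²⁺ + 2e⁻ → Cu, so n(Cu) = 0.5788 / 2 = 0.2894 mol
m(Cu) = 0.2894 × 63.55 = 18.4 g

18.4 g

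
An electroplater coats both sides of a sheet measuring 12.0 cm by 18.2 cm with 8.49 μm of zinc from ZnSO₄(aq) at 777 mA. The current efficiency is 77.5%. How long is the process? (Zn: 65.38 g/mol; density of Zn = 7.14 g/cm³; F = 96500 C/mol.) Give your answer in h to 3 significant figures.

Plated area = 2 × 12.0 × 18.2 = 436.8 cm²
Volume = 436.8 × 8.49×10⁻⁴ cm = 0.3708 cm³
m(Zn) = 0.3708 × 7.14 = 2.648 g
n(Zn) = 2.648 / 65.38 = 0.04050 mol; n(e⁻) = 2 × 0.04050 = 0.08100 mol
Q = 0.08100 × 96500 / 0.775 = 10090 C
t = 10090 / 0.777 = 12990 s = 3.61 h

3.61 h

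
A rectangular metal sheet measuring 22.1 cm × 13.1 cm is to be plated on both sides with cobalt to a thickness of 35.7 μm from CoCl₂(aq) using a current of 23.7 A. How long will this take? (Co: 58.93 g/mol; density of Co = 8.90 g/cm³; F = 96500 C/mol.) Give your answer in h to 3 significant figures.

0.706 h

Plated area = 2 × 22.1 × 13.1 = 579.0 cm²
Volume = 579.0 × 35.7×10⁻⁴ cm = 2.067 cm³
m(Co) = 2.067 × 8.90 = 18.40 g
n(Co) = 18.40 / 58.93 = 0.3122 mol; n(e⁻) = 2 × 0.3122 = 0.6244 mol
Q = 0.6244 × 96500 = 60250 C
t = 60250 / 23.7 = 2542 s = 0.706 h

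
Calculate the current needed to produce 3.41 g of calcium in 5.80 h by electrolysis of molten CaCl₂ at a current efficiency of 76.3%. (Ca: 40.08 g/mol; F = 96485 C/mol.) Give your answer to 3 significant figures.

n(Ca) = 3.41 / 40.08 = 0.08508 mol
Ca²⁺ + 2e⁻ → Ca, so n(e⁻) = 2 × 0.08508 = 0.1702 mol
Q = 0.1702 × 96485 / 0.763 = 21520 C
I = Q / t = 21520 / 20880 s = 1.03 A

1.03 A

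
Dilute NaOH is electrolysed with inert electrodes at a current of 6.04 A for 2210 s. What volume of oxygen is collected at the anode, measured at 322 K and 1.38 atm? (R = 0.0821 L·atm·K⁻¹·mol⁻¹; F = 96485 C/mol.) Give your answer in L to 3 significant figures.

Q = It = 6.04 × 2210 = 13350 C
n(e⁻) = Q/F = 13350/96485 = 0.1384 mol
2H₂O → O₂ + 4H⁺ + 4e⁻, so n(O₂) = 0.1384 / 4 = 0.03460 mol
V = nRT/P = 0.03460 × 0.0821 × 322 / 1.38 = 0.6628 L

0.663 L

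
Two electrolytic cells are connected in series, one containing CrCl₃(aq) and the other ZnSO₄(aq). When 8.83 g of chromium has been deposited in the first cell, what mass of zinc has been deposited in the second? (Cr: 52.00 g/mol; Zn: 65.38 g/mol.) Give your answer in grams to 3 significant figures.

n(Cr) = 8.83 / 52.00 = 0.1698 mol
Cr³⁺ + 3e⁻ → Cr, so n(e⁻) = 3 × 0.1698 = 0.5094 mol
Since the cells are in series, n(e⁻) in the Zn cell is also 0.5094 mol.
Zn²⁺ + 2e⁻ → Zn, so n(Zn) = 0.5094 / 2 = 0.2547 mol
m(Zn) = 0.2547 × 65.38 = 16.7 g

16.7 g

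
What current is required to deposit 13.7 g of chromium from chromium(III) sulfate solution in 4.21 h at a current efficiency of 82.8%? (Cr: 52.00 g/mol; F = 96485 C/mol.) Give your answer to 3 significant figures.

6.08 A

n(Cr) = 13.7 / 52.00 = 0.2635 mol
Cr³⁺ + 3e⁻ → Cr, so n(e⁻) = 3 × 0.2635 = 0.7905 mol
Q = 0.7905 × 96485 / 0.828 = 92120 C
I = Q / t = 92120 / 15156 s = 6.08 A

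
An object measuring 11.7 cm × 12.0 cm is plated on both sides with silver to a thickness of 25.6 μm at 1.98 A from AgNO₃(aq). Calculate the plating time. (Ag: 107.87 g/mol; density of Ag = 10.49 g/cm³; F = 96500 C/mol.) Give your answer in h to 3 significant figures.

0.946 h

Plated area = 2 × 11.7 × 12.0 = 280.8 cm²
Volume = 280.8 × 25.6×10⁻⁴ cm = 0.7188 cm³
m(Ag) = 0.7188 × 10.49 = 7.540 g
n(Ag) = 7.540 / 107.87 = 0.06990 mol; n(e⁻) = 0.06990 mol
Q = 0.06990 × 96500 = 6745 C
t = 6745 / 1.98 = 3407 s = 0.946 h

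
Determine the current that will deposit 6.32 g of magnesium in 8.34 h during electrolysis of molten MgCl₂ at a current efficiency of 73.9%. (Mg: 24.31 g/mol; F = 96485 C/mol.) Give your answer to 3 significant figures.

2.26 A

n(Mg) = 6.32 / 24.31 = 0.2600 mol
Mg²⁺ + 2e⁻ → Mg, so n(e⁻) = 2 × 0.2600 = 0.5200 mol
Q = 0.5200 × 96485 / 0.739 = 67890 C
I = Q / t = 67890 / 30024 s = 2.26 A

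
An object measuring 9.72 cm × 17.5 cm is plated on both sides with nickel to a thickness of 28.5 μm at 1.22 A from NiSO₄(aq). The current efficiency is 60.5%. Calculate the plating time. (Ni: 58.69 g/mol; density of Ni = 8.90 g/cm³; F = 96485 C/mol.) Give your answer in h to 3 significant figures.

Plated area = 2 × 9.72 × 17.5 = 340.2 cm²
Volume = 340.2 × 28.5×10⁻⁴ cm = 0.9696 cm³
m(Ni) = 0.9696 × 8.90 = 8.629 g
n(Ni) = 8.629 / 58.69 = 0.1470 mol; n(e⁻) = 2 × 0.1470 = 0.2940 mol
Q = 0.2940 × 96485 / 0.605 = 46890 C
t = 46890 / 1.22 = 38430 s = 10.7 h

10.7 h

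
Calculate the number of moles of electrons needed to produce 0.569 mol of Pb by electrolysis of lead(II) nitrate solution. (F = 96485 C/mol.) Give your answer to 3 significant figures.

1.14 mol

Pb²⁺ + 2e⁻ → Pb, so n(e⁻) = 2 × 0.569 = 1.138 mol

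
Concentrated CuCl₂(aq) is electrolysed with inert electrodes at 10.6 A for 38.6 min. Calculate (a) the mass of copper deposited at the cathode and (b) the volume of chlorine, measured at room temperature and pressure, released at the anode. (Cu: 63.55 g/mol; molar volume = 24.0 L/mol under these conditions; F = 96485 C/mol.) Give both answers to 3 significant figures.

Q = 10.6 × 2316 = 24550 C; n(e⁻) = 24550 / 96485 = 0.2544 mol
Cathode: Cu²⁺ + 2e⁻ → Cu → n(Cu) = 0.2544/2 = 0.1272 mol → 8.08 g
Anode: 2Cl⁻ → Cl₂ + 2e⁻ → n(Cl₂) = 0.2544/2 = 0.1272 mol → 3.05 L

8.08 g Cu; 3.05 L Cl₂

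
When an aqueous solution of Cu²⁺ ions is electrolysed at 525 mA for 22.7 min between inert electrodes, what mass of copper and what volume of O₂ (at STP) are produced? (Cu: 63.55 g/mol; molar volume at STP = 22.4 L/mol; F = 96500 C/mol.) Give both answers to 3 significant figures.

Q = 0.525 × 1362 = 715.1 C; n(e⁻) = 715.1 / 96500 = 0.007410 mol
Cathode: Cu²⁺ + 2e⁻ → Cu → n(Cu) = 0.007410/2 = 0.003705 mol → 0.235 g
Anode: 2H₂O → O₂ + 4H⁺ + 4e⁻ → n(O₂) = 0.007410/4 = 0.001853 mol → 0.0415 L

0.235 g Cu; 0.0415 L O₂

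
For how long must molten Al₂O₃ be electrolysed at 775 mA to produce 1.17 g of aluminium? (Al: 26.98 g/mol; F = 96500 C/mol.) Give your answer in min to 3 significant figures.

270 min

n(Al) = 1.17 / 26.98 = 0.04337 mol
Al³⁺ + 3e⁻ → Al, so n(e⁻) = 3 × 0.04337 = 0.1301 mol
Q = 0.1301 × 96500 = 12550 C
t = Q / I = 12550 / 0.775 = 16190 s = 270 min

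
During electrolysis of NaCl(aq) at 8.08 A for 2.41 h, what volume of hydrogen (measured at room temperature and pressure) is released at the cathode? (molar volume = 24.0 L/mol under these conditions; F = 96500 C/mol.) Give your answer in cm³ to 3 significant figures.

8720 cm³

Q = 8.08 A × 8676 s = 70100 C
n(e⁻) = 70100 / 96500 = 0.7264 mol
2H⁺ + 2e⁻ → H₂, so n(H₂) = 0.7264 / 2 = 0.3632 mol
V = 0.3632 × 24.0 = 8.717 L
= 8720 cm³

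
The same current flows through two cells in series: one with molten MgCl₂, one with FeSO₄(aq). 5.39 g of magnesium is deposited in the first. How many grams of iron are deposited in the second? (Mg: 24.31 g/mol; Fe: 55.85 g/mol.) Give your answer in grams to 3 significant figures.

n(Mg) = 5.39 / 24.31 = 0.2217 mol
Mg²⁺ + 2e⁻ → Mg, so n(e⁻) = 2 × 0.2217 = 0.4434 mol
In series, the same 0.4434 mol of electrons flows through the second cell.
Fe²⁺ + 2e⁻ → Fe, so n(Fe) = 0.4434 / 2 = 0.2217 mol
m(Fe) = 0.2217 × 55.85 = 12.4 g

12.4 g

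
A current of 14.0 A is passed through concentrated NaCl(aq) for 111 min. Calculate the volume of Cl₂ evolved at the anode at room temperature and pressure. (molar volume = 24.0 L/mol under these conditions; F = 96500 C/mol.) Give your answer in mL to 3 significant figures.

11600 mL

Charge passed = 14.0 × 6660 = 93240 C
n(e⁻) = Q/F = 93240/96500 = 0.9662 mol
2Cl⁻ → Cl₂ + 2e⁻, so n(Cl₂) = 0.9662 / 2 = 0.4831 mol
V = 0.4831 × 24.0 = 11.59 L
= 11600 mL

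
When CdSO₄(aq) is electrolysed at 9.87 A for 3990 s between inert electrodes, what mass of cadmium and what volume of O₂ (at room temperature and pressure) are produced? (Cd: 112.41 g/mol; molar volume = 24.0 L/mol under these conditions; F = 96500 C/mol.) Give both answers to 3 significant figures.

Q = 9.87 × 3990 = 39380 C; n(e⁻) = 39380 / 96500 = 0.4081 mol
Cathode: Cd²⁺ + 2e⁻ → Cd → n(Cd) = 0.4081/2 = 0.2041 mol → 22.9 g
Anode: 2H₂O → O₂ + 4H⁺ + 4e⁻ → n(O₂) = 0.4081/4 = 0.1020 mol → 2.45 L

22.9 g Cd; 2.45 L O₂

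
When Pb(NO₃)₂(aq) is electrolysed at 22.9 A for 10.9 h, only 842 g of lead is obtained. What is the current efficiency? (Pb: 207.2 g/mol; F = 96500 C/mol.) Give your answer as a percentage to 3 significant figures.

Q = 22.9 × 39240 = 8.986×10^5 C
n(e⁻) = 8.986×10^5 / 96500 = 9.312 mol
Pb²⁺ + 2e⁻ → Pb, so theoretical n(Pb) = 4.656 mol → 964.7 g
Efficiency = 842 / 964.7 = 0.8728 = 87.3%

87.3%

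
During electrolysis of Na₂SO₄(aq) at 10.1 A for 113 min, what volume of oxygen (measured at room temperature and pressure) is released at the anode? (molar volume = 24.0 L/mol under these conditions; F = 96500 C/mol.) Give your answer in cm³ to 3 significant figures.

4260 cm³

Q = 10.1 A × 6780 s = 68480 C
Moles of electrons = 68480 / 96500 = 0.7096 mol
2H₂O → O₂ + 4H⁺ + 4e⁻, so n(O₂) = 0.7096 / 4 = 0.1774 mol
V = 0.1774 × 24.0 = 4.258 L
= 4260 cm³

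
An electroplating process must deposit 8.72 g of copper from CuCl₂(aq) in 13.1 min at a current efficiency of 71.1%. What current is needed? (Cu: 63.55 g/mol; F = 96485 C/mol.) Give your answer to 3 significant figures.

47.4 A

n(Cu) = 8.72 / 63.55 = 0.1372 mol
Cu²⁺ + 2e⁻ → Cu, so n(e⁻) = 2 × 0.1372 = 0.2744 mol
Q = 0.2744 × 96485 / 0.711 = 37240 C
I = Q / t = 37240 / 786 s = 47.4 A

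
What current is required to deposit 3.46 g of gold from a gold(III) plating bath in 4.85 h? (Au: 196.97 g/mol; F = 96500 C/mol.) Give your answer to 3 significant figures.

n(Au) = 3.46 / 196.97 = 0.01757 mol
Au³⁺ + 3e⁻ → Au, so n(e⁻) = 3 × 0.01757 = 0.05271 mol
Q = 0.05271 × 96500 = 5087 C
I = Q / t = 5087 / 17460 s = 0.291 A

0.291 A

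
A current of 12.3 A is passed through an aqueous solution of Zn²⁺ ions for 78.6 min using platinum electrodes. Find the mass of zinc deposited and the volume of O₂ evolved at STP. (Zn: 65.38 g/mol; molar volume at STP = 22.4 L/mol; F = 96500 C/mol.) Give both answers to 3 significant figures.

Q = 12.3 × 4716 = 58010 C; n(e⁻) = 58010 / 96500 = 0.6011 mol
Cathode: Zn²⁺ + 2e⁻ → Zn → n(Zn) = 0.6011/2 = 0.3006 mol → 19.7 g
Anode: 2H₂O → O₂ + 4H⁺ + 4e⁻ → n(O₂) = 0.6011/4 = 0.1503 mol → 3.37 L

19.7 g Zn; 3.37 L O₂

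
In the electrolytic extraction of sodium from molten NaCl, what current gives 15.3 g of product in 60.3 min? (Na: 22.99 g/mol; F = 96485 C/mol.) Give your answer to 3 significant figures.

17.7 A

n(Na) = 15.3 / 22.99 = 0.6655 mol
Na⁺ + e⁻ → Na, so n(e⁻) = 0.6655 mol
Q = 0.6655 × 96485 = 64210 C
I = Q / t = 64210 / 3618 s = 17.7 A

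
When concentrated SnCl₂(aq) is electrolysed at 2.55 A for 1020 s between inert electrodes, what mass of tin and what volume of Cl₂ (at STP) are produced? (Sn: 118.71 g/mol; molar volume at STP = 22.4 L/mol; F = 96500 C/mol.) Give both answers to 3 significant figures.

1.60 g Sn; 0.302 L Cl₂

Q = 2.55 × 1020 = 2601 C; n(e⁻) = 2601 / 96500 = 0.02695 mol
Cathode: Sn²⁺ + 2e⁻ → Sn → n(Sn) = 0.02695/2 = 0.01348 mol → 1.60 g
Anode: 2Cl⁻ → Cl₂ + 2e⁻ → n(Cl₂) = 0.02695/2 = 0.01348 mol → 0.302 L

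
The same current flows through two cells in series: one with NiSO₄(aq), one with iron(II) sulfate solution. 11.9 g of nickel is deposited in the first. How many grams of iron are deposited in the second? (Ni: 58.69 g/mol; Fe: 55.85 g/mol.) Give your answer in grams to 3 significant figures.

11.3 g

n(Ni) = 11.9 / 58.69 = 0.2028 mol
Ni²⁺ + 2e⁻ → Ni, so n(e⁻) = 2 × 0.2028 = 0.4056 mol
Since the cells are in series, n(e⁻) in the Fe cell is also 0.4056 mol.
Fe²⁺ + 2e⁻ → Fe, so n(Fe) = 0.4056 / 2 = 0.2028 mol
m(Fe) = 0.2028 × 55.85 = 11.3 g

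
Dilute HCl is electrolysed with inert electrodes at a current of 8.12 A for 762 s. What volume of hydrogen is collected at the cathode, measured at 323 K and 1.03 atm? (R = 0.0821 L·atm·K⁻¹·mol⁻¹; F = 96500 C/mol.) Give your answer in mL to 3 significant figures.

Q = It = 8.12 × 762 = 6187 C
Moles of electrons = 6187 / 96500 = 0.06411 mol
2H⁺ + 2e⁻ → H₂, so n(H₂) = 0.06411 / 2 = 0.03206 mol
V = nRT/P = 0.03206 × 0.0821 × 323 / 1.03 = 0.8254 L
= 825 mL

825 mL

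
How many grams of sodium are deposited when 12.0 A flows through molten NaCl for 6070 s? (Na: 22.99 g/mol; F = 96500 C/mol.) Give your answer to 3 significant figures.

17.4 g

Charge passed = 12.0 × 6070 = 72840 C
Moles of electrons = 72840 / 96500 = 0.7548 mol
Na⁺ + e⁻ → Na, so n(Na) = 0.7548 mol
m = 0.7548 × 22.99 = 17.4 g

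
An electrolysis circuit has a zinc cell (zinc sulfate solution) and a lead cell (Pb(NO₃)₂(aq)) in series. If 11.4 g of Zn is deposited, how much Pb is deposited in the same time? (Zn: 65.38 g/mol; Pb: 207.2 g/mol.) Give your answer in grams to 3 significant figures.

36.1 g

n(Zn) = 11.4 / 65.38 = 0.1744 mol
Zn²⁺ + 2e⁻ → Zn, so n(e⁻) = 2 × 0.1744 = 0.3488 mol
The cells are in series, so the same charge (and hence the same n(e⁻) = 0.3488 mol) passes through both.
Pb²⁺ + 2e⁻ → Pb, so n(Pb) = 0.3488 / 2 = 0.1744 mol
m(Pb) = 0.1744 × 207.2 = 36.1 g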